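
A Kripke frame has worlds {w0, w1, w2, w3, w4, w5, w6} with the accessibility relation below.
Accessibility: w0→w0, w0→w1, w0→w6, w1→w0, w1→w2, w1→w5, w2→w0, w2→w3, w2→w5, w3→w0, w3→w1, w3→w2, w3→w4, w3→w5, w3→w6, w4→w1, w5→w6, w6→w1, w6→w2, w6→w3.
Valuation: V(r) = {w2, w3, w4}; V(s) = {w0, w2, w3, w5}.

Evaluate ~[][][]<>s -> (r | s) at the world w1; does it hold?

At w1: ~[][][]<>s is true, r | s is false, so ~[][][]<>s -> (r | s) is false.
  At w1: [][][]<>s is false, so ~[][][]<>s is true.
    At w1: [][][]<>s requires [][]<>s at every successor {w0, w2, w5}.
      [][]<>s fails at w0, so [][][]<>s is false at w1.

No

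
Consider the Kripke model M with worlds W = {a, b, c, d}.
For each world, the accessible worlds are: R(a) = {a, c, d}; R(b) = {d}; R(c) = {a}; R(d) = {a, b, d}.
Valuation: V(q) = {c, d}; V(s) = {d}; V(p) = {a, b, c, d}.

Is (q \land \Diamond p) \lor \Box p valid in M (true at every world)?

Yes

Let φ = (q \land \Diamond p) \lor \Box p. Evaluate φ at each world:
  a (successors {a, c, d}): φ is true.
  b (successors {d}): φ is true.
  c (successors {a}): φ is true.
  d (successors {a, b, d}): φ is true.
For instance, at b:
  At b: q \land \Diamond p is false, \Box p is true, so (q \land \Diamond p) \lor \Box p is true.
    At b: q is false, \Diamond p is true, so q \land \Diamond p is false.
      At b: \Diamond p requires p at some successor in {d}.
        p holds at d, so \Diamond p is true at b.
    At b: \Box p requires p at every successor {d}.
      At d: p is true.
    So \Box p is true at b.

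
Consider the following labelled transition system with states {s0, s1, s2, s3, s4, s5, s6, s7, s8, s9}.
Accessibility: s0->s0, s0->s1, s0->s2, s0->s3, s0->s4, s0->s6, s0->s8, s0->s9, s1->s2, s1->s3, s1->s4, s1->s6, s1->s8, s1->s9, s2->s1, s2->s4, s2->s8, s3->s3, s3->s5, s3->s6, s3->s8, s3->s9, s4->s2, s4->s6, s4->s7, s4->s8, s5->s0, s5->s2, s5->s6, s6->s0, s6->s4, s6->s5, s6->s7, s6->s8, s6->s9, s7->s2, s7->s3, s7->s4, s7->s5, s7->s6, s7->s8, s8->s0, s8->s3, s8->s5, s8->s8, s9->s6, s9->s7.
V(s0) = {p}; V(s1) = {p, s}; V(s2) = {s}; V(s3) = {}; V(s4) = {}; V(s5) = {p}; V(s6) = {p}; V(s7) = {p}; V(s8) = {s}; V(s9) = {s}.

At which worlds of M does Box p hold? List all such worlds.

s9

Recall that Box ψ holds at a world iff ψ holds at every accessible world, and Dia ψ holds iff ψ holds at some accessible world.
Let φ = Box p. Evaluate φ at each world:
  s0 (successors {s0, s1, s2, s3, s4, s6, s8, s9}): φ is false.
  s1 (successors {s2, s3, s4, s6, s8, s9}): φ is false.
  s2 (successors {s1, s4, s8}): φ is false.
  s3 (successors {s3, s5, s6, s8, s9}): φ is false.
  s4 (successors {s2, s6, s7, s8}): φ is false.
  s5 (successors {s0, s2, s6}): φ is false.
  s6 (successors {s0, s4, s5, s7, s8, s9}): φ is false.
  s7 (successors {s2, s3, s4, s5, s6, s8}): φ is false.
  s8 (successors {s0, s3, s5, s8}): φ is false.
  s9 (successors {s6, s7}): φ is true.
For instance, at s2:
  At s2: Box p requires p at every successor {s1, s4, s8}.
    p fails at s4, so Box p is false at s2.
Satisfying worlds: {s9}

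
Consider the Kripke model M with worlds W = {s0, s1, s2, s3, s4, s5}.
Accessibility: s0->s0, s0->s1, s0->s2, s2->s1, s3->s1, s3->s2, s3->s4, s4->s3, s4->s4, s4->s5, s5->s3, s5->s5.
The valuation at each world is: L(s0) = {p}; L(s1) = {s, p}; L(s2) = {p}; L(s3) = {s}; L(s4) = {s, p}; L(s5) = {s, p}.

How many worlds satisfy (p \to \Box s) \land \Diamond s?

4

Recall that \Box ψ holds at a world iff ψ holds at every accessible world, and \Diamond ψ holds iff ψ holds at some accessible world.
Let φ = (p \to \Box s) \land \Diamond s. Evaluate φ at each world:
  s0 (successors {s0, s1, s2}): φ is false.
  s1 (successors ∅): φ is false.
  s2 (successors {s1}): φ is true.
  s3 (successors {s1, s2, s4}): φ is true.
  s4 (successors {s3, s4, s5}): φ is true.
  s5 (successors {s3, s5}): φ is true.
For instance, at s3:
  At s3: p \to \Box s is true, \Diamond s is true, so (p \to \Box s) \land \Diamond s is true.
    At s3: p is false, \Box s is false, so p \to \Box s is true.
      At s3: \Box s requires s at every successor {s1, s2, s4}.
        s fails at s2, so \Box s is false at s3.
    At s3: \Diamond s requires s at some successor in {s1, s2, s4}.
      s holds at s1, so \Diamond s is true at s3.
Satisfying worlds: {s2, s3, s4, s5}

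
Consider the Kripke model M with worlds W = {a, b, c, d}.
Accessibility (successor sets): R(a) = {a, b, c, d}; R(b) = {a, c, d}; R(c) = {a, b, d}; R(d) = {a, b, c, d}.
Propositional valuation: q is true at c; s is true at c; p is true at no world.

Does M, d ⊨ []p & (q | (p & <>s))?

No

At d: []p is false, q | (p & <>s) is false, so []p & (q | (p & <>s)) is false.
  At d: []p requires p at every successor {a, b, c, d}.
    p fails at a, so []p is false at d.
  At d: q is false, p & <>s is false, so q | (p & <>s) is false.
    At d: p is false, <>s is true, so p & <>s is false.
      At d: <>s requires s at some successor in {a, b, c, d}.
        s holds at c, so <>s is true at d.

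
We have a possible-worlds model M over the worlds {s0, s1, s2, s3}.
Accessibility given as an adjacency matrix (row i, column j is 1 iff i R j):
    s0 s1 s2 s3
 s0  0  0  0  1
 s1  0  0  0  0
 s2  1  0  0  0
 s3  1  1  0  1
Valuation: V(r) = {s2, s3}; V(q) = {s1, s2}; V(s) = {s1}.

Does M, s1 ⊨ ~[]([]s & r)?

No

At s1: []([]s & r) is true, so ~[]([]s & r) is false.
  At s1: no accessible worlds, so []([]s & r) holds vacuously.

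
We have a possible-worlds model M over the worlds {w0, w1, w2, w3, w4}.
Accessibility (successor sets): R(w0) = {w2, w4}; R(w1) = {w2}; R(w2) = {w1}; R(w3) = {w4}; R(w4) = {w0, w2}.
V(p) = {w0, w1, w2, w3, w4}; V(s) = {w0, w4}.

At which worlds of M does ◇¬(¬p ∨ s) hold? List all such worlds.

Recall that ◇ψ holds at a world iff ψ holds at some accessible world.
Let φ = ◇¬(¬p ∨ s). Evaluate φ at each world:
  w0 (successors {w2, w4}): φ is true.
  w1 (successors {w2}): φ is true.
  w2 (successors {w1}): φ is true.
  w3 (successors {w4}): φ is false.
  w4 (successors {w0, w2}): φ is true.
For instance, at w4:
  At w4: ◇¬(¬p ∨ s) requires ¬(¬p ∨ s) at some successor in {w0, w2}.
    ¬(¬p ∨ s) holds at w2, so ◇¬(¬p ∨ s) is true at w4.
Satisfying worlds: {w0, w1, w2, w4}

w0, w1, w2, w4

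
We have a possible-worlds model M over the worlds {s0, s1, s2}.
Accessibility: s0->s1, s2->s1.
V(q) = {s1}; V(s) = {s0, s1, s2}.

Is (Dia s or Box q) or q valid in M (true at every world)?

Yes

Recall that Box ψ holds at a world iff ψ holds at every accessible world, and Dia ψ holds iff ψ holds at some accessible world.
Let φ = (Dia s or Box q) or q. Evaluate φ at each world:
  s0 (successors {s1}): φ is true.
  s1 (successors ∅): φ is true.
  s2 (successors {s1}): φ is true.
For instance, at s0:
  At s0: Dia s or Box q is true, q is false, so (Dia s or Box q) or q is true.
    At s0: Dia s is true, Box q is true, so Dia s or Box q is true.
      At s0: Dia s requires s at some successor in {s1}.
        s holds at s1, so Dia s is true at s0.
      At s0: Box q requires q at every successor {s1}.
        At s1: q is true.
      So Box q is true at s0.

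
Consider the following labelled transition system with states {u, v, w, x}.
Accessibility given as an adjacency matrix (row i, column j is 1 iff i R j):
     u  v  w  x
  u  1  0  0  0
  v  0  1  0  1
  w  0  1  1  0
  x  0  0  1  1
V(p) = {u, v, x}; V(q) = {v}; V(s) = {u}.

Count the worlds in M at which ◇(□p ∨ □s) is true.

3

Let φ = ◇(□p ∨ □s). Evaluate φ at each world:
  u (successors {u}): φ is true.
  v (successors {v, x}): φ is true.
  w (successors {v, w}): φ is true.
  x (successors {w, x}): φ is false.
For instance, at v:
  At v: ◇(□p ∨ □s) requires □p ∨ □s at some successor in {v, x}.
    □p ∨ □s holds at v, so ◇(□p ∨ □s) is true at v.
      At v: □p is true, □s is false, so □p ∨ □s is true.
Satisfying worlds: {u, v, w}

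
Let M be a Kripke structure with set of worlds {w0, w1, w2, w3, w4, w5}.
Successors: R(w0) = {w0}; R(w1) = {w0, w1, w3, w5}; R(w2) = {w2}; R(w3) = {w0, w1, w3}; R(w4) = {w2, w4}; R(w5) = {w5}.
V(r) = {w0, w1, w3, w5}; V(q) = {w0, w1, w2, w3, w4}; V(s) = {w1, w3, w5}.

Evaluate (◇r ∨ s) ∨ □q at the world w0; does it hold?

Yes

At w0: ◇r ∨ s is true, □q is true, so (◇r ∨ s) ∨ □q is true.
  At w0: ◇r is true, s is false, so ◇r ∨ s is true.
    At w0: ◇r requires r at some successor in {w0}.
      r holds at w0, so ◇r is true at w0.
  At w0: □q requires q at every successor {w0}.
    At w0: q is true.
  So □q is true at w0.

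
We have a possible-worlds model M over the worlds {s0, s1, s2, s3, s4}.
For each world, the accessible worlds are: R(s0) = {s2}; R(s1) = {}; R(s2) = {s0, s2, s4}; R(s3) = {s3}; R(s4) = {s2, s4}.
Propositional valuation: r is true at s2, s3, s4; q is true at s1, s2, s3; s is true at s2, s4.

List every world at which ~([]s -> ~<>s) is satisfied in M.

s0, s4

Recall that []ψ holds at a world iff ψ holds at every accessible world, and <>ψ holds iff ψ holds at some accessible world.
Let φ = ~([]s -> ~<>s). Evaluate φ at each world:
  s0 (successors {s2}): φ is true.
  s1 (successors ∅): φ is false.
  s2 (successors {s0, s2, s4}): φ is false.
  s3 (successors {s3}): φ is false.
  s4 (successors {s2, s4}): φ is true.
For instance, at s0:
  At s0: []s -> ~<>s is false, so ~([]s -> ~<>s) is true.
    At s0: []s is true, ~<>s is false, so []s -> ~<>s is false.
      At s0: []s requires s at every successor {s2}.
        At s2: s is true.
      So []s is true at s0.
      At s0: <>s is true, so ~<>s is false.
Satisfying worlds: {s0, s4}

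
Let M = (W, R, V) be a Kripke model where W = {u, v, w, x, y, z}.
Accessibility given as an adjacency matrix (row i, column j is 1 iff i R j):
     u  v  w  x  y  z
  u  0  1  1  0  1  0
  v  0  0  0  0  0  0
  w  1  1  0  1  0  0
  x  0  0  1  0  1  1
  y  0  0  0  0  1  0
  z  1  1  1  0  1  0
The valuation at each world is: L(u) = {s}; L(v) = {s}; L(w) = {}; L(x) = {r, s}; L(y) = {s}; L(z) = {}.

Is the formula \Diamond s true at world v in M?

No

At v: no accessible worlds, so \Diamond s is false.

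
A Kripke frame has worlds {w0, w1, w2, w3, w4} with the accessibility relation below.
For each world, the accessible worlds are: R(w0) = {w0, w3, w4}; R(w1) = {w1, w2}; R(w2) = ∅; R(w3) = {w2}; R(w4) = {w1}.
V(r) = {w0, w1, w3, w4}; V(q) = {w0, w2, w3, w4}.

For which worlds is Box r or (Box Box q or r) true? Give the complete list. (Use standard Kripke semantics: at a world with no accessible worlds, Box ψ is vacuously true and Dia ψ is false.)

w0, w1, w2, w3, w4

Recall that Box ψ holds at a world iff ψ holds at every accessible world, and Dia ψ holds iff ψ holds at some accessible world.
Let φ = Box r or (Box Box q or r). Evaluate φ at each world:
  w0 (successors {w0, w3, w4}): φ is true.
  w1 (successors {w1, w2}): φ is true.
  w2 (successors ∅): φ is true.
  w3 (successors {w2}): φ is true.
  w4 (successors {w1}): φ is true.
For instance, at w4:
  At w4: Box r is true, Box Box q or r is true, so Box r or (Box Box q or r) is true.
    At w4: Box r requires r at every successor {w1}.
      At w1: r is true.
    So Box r is true at w4.
    At w4: Box Box q is false, r is true, so Box Box q or r is true.
      At w4: Box Box q requires Box q at every successor {w1}.
        Box q fails at w1, so Box Box q is false at w4.
Satisfying worlds: {w0, w1, w2, w3, w4}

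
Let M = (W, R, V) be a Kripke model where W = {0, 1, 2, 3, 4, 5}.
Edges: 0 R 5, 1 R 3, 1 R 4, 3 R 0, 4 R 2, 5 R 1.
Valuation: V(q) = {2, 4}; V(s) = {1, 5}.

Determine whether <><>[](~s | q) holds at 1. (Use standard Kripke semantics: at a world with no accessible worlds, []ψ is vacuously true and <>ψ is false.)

Yes

Recall that []ψ holds at a world iff ψ holds at every accessible world, and <>ψ holds iff ψ holds at some accessible world.
At 1: <><>[](~s | q) requires <>[](~s | q) at some successor in {3, 4}.
  <>[](~s | q) holds at 4, so <><>[](~s | q) is true at 1.
    At 4: <>[](~s | q) requires [](~s | q) at some successor in {2}.
      [](~s | q) holds at 2, so <>[](~s | q) is true at 4.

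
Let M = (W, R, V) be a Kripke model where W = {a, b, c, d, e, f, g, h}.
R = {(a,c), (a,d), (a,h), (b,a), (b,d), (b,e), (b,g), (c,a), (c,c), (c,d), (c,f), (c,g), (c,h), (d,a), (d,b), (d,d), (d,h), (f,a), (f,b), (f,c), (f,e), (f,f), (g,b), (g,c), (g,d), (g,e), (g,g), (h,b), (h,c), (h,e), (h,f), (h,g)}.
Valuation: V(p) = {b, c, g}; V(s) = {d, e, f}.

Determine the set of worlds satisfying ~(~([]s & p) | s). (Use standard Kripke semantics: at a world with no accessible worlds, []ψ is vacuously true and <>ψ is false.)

Let φ = ~(~([]s & p) | s). Evaluate φ at each world:
  a (successors {c, d, h}): φ is false.
  b (successors {a, d, e, g}): φ is false.
  c (successors {a, c, d, f, g, h}): φ is false.
  d (successors {a, b, d, h}): φ is false.
  e (successors ∅): φ is false.
  f (successors {a, b, c, e, f}): φ is false.
  g (successors {b, c, d, e, g}): φ is false.
  h (successors {b, c, e, f, g}): φ is false.
For instance, at a:
  At a: ~([]s & p) | s is true, so ~(~([]s & p) | s) is false.
    At a: ~([]s & p) is true, s is false, so ~([]s & p) | s is true.
      At a: []s & p is false, so ~([]s & p) is true.
Satisfying worlds: none.

none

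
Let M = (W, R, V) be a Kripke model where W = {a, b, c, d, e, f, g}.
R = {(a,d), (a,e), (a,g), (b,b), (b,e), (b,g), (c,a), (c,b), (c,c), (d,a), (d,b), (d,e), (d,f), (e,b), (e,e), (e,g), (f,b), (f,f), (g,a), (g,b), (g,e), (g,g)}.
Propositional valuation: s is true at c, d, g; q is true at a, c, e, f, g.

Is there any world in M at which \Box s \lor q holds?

Yes

Recall that \Box ψ holds at a world iff ψ holds at every accessible world, and \Diamond ψ holds iff ψ holds at some accessible world.
Let φ = \Box s \lor q. Evaluate φ at each world:
  a (successors {d, e, g}): φ is true.
  b (successors {b, e, g}): φ is false.
  c (successors {a, b, c}): φ is true.
  d (successors {a, b, e, f}): φ is false.
  e (successors {b, e, g}): φ is true.
  f (successors {b, f}): φ is true.
  g (successors {a, b, e, g}): φ is true.
Detail at a (witness):
  At a: \Box s is false, q is true, so \Box s \lor q is true.
    At a: \Box s requires s at every successor {d, e, g}.
      s fails at e, so \Box s is false at a.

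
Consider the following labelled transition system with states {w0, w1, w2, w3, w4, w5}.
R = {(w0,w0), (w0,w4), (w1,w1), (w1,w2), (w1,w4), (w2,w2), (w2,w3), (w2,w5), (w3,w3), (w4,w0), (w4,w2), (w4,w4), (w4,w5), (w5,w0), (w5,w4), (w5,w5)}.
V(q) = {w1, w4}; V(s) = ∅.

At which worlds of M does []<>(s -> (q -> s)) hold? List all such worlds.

w0, w1, w2, w3, w4, w5

Recall that []ψ holds at a world iff ψ holds at every accessible world, and <>ψ holds iff ψ holds at some accessible world.
Let φ = []<>(s -> (q -> s)). Evaluate φ at each world:
  w0 (successors {w0, w4}): φ is true.
  w1 (successors {w1, w2, w4}): φ is true.
  w2 (successors {w2, w3, w5}): φ is true.
  w3 (successors {w3}): φ is true.
  w4 (successors {w0, w2, w4, w5}): φ is true.
  w5 (successors {w0, w4, w5}): φ is true.
For instance, at w2:
  At w2: []<>(s -> (q -> s)) requires <>(s -> (q -> s)) at every successor {w2, w3, w5}.
      At w2: <>(s -> (q -> s)) requires s -> (q -> s) at some successor in {w2, w3, w5}.
        s -> (q -> s) holds at w2, so <>(s -> (q -> s)) is true at w2.
      At w3: <>(s -> (q -> s)) requires s -> (q -> s) at some successor in {w3}.
        s -> (q -> s) holds at w3, so <>(s -> (q -> s)) is true at w3.
      At w5: <>(s -> (q -> s)) requires s -> (q -> s) at some successor in {w0, w4, w5}.
        s -> (q -> s) holds at w0, so <>(s -> (q -> s)) is true at w5.
  So []<>(s -> (q -> s)) is true at w2.
Satisfying worlds: {w0, w1, w2, w3, w4, w5}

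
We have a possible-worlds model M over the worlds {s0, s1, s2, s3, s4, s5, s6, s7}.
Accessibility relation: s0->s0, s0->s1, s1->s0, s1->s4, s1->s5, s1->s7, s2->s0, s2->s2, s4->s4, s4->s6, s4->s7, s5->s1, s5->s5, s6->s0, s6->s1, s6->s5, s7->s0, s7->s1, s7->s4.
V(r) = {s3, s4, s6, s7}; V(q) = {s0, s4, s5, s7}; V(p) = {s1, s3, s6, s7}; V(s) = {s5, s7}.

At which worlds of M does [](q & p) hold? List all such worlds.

s3

Let φ = [](q & p). Evaluate φ at each world:
  s0 (successors {s0, s1}): φ is false.
  s1 (successors {s0, s4, s5, s7}): φ is false.
  s2 (successors {s0, s2}): φ is false.
  s3 (successors ∅): φ is true.
  s4 (successors {s4, s6, s7}): φ is false.
  s5 (successors {s1, s5}): φ is false.
  s6 (successors {s0, s1, s5}): φ is false.
  s7 (successors {s0, s1, s4}): φ is false.
For instance, at s4:
  At s4: [](q & p) requires q & p at every successor {s4, s6, s7}.
    q & p fails at s4, so [](q & p) is false at s4.
Satisfying worlds: {s3}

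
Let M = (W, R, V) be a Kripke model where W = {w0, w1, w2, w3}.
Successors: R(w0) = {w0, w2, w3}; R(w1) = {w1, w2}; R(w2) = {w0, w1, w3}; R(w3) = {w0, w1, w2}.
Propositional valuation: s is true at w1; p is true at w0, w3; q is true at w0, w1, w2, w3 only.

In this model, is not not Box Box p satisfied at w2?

At w2: not Box Box p is true, so not not Box Box p is false.
  At w2: Box Box p is false, so not Box Box p is true.
    At w2: Box Box p requires Box p at every successor {w0, w1, w3}.
      Box p fails at w0, so Box Box p is false at w2.

No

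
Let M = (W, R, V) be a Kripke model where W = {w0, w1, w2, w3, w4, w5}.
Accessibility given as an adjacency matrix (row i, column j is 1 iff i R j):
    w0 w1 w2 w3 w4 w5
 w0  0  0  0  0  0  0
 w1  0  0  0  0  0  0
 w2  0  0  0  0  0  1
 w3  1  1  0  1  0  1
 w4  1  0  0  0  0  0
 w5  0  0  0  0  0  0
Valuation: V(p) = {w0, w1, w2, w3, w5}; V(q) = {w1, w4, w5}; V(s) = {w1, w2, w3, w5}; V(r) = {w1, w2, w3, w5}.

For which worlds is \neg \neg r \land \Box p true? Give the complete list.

w1, w2, w3, w5

Let φ = \neg \neg r \land \Box p. Evaluate φ at each world:
  w0 (successors ∅): φ is false.
  w1 (successors ∅): φ is true.
  w2 (successors {w5}): φ is true.
  w3 (successors {w0, w1, w3, w5}): φ is true.
  w4 (successors {w0}): φ is false.
  w5 (successors ∅): φ is true.
For instance, at w2:
  At w2: \neg \neg r is true, \Box p is true, so \neg \neg r \land \Box p is true.
    At w2: \Box p requires p at every successor {w5}.
      At w5: p is true.
    So \Box p is true at w2.
Satisfying worlds: {w1, w2, w3, w5}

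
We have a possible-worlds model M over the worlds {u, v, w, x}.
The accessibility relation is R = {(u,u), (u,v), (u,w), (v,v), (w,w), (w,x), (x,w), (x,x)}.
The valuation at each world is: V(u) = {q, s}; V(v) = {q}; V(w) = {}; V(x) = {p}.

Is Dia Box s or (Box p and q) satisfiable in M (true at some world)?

No

Let φ = Dia Box s or (Box p and q). Evaluate φ at each world:
  u (successors {u, v, w}): φ is false.
  v (successors {v}): φ is false.
  w (successors {w, x}): φ is false.
  x (successors {w, x}): φ is false.
For instance, at x:
  At x: Dia Box s is false, Box p and q is false, so Dia Box s or (Box p and q) is false.
    At x: Dia Box s requires Box s at some successor in {w, x}.
      At w: Box s is false.
      At x: Box s is false.
    So Dia Box s is false at x.
    At x: Box p is false, q is false, so Box p and q is false.
      At x: Box p requires p at every successor {w, x}.
        p fails at w, so Box p is false at x.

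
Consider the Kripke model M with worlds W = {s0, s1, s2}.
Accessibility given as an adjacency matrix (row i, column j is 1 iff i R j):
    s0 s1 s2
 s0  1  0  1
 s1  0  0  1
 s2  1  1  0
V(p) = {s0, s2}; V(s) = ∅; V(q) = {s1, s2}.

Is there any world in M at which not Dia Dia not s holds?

Let φ = not Dia Dia not s. Evaluate φ at each world:
  s0 (successors {s0, s2}): φ is false.
  s1 (successors {s2}): φ is false.
  s2 (successors {s0, s1}): φ is false.
For instance, at s0:
  At s0: Dia Dia not s is true, so not Dia Dia not s is false.
    At s0: Dia Dia not s requires Dia not s at some successor in {s0, s2}.
      Dia not s holds at s0, so Dia Dia not s is true at s0.

No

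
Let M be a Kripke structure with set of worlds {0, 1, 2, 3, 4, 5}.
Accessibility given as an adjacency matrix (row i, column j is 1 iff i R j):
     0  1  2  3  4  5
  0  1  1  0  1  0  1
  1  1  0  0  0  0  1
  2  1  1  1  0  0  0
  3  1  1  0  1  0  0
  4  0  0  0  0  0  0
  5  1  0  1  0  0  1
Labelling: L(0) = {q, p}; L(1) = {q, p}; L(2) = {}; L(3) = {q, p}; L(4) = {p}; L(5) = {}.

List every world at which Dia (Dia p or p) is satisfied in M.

0, 1, 2, 3, 5

Let φ = Dia (Dia p or p). Evaluate φ at each world:
  0 (successors {0, 1, 3, 5}): φ is true.
  1 (successors {0, 5}): φ is true.
  2 (successors {0, 1, 2}): φ is true.
  3 (successors {0, 1, 3}): φ is true.
  4 (successors ∅): φ is false.
  5 (successors {0, 2, 5}): φ is true.
For instance, at 2:
  At 2: Dia (Dia p or p) requires Dia p or p at some successor in {0, 1, 2}.
    Dia p or p holds at 0, so Dia (Dia p or p) is true at 2.
      At 0: Dia p is true, p is true, so Dia p or p is true.
Satisfying worlds: {0, 1, 2, 3, 5}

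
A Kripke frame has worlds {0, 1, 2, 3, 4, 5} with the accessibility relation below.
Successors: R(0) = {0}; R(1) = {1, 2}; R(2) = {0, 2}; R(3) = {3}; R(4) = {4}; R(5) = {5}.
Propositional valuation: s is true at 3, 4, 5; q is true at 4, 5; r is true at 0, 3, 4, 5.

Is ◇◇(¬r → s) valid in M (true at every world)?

Yes

Let φ = ◇◇(¬r → s). Evaluate φ at each world:
  0 (successors {0}): φ is true.
  1 (successors {1, 2}): φ is true.
  2 (successors {0, 2}): φ is true.
  3 (successors {3}): φ is true.
  4 (successors {4}): φ is true.
  5 (successors {5}): φ is true.
For instance, at 2:
  At 2: ◇◇(¬r → s) requires ◇(¬r → s) at some successor in {0, 2}.
    ◇(¬r → s) holds at 0, so ◇◇(¬r → s) is true at 2.
      At 0: ◇(¬r → s) requires ¬r → s at some successor in {0}.
        ¬r → s holds at 0, so ◇(¬r → s) is true at 0.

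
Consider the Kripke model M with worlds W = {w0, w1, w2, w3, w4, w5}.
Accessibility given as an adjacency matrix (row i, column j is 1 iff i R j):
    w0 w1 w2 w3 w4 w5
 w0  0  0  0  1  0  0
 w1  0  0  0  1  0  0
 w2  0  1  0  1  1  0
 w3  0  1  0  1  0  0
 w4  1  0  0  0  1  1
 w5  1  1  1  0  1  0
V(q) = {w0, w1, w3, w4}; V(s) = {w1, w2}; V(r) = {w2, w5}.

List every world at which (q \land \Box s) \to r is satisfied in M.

w0, w1, w2, w3, w4, w5

Recall that \Box ψ holds at a world iff ψ holds at every accessible world, and \Diamond ψ holds iff ψ holds at some accessible world.
Let φ = (q \land \Box s) \to r. Evaluate φ at each world:
  w0 (successors {w3}): φ is true.
  w1 (successors {w3}): φ is true.
  w2 (successors {w1, w3, w4}): φ is true.
  w3 (successors {w1, w3}): φ is true.
  w4 (successors {w0, w4, w5}): φ is true.
  w5 (successors {w0, w1, w2, w4}): φ is true.
For instance, at w0:
  At w0: q \land \Box s is false, r is false, so (q \land \Box s) \to r is true.
    At w0: q is true, \Box s is false, so q \land \Box s is false.
      At w0: \Box s requires s at every successor {w3}.
        s fails at w3, so \Box s is false at w0.
Satisfying worlds: {w0, w1, w2, w3, w4, w5}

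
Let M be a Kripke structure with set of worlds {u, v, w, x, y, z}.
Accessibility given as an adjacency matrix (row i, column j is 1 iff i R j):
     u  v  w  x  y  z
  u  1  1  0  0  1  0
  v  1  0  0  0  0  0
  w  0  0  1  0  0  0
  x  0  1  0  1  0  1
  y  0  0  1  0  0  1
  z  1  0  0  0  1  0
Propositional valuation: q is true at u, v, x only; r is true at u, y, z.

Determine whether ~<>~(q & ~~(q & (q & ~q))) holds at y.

No

Recall that <>ψ holds at a world iff ψ holds at some accessible world.
At y: <>~(q & ~~(q & (q & ~q))) is true, so ~<>~(q & ~~(q & (q & ~q))) is false.
  At y: <>~(q & ~~(q & (q & ~q))) requires ~(q & ~~(q & (q & ~q))) at some successor in {w, z}.
    ~(q & ~~(q & (q & ~q))) holds at w, so <>~(q & ~~(q & (q & ~q))) is true at y.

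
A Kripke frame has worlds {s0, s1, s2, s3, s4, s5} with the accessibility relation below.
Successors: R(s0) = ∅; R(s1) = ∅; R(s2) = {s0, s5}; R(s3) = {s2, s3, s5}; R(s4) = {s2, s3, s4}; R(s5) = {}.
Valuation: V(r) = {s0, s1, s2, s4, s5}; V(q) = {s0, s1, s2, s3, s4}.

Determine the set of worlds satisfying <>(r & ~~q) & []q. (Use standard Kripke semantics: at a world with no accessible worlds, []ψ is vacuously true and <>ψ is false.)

Let φ = <>(r & ~~q) & []q. Evaluate φ at each world:
  s0 (successors ∅): φ is false.
  s1 (successors ∅): φ is false.
  s2 (successors {s0, s5}): φ is false.
  s3 (successors {s2, s3, s5}): φ is false.
  s4 (successors {s2, s3, s4}): φ is true.
  s5 (successors ∅): φ is false.
For instance, at s3:
  At s3: <>(r & ~~q) is true, []q is false, so <>(r & ~~q) & []q is false.
    At s3: <>(r & ~~q) requires r & ~~q at some successor in {s2, s3, s5}.
      r & ~~q holds at s2, so <>(r & ~~q) is true at s3.
    At s3: []q requires q at every successor {s2, s3, s5}.
      q fails at s5, so []q is false at s3.
Satisfying worlds: {s4}

s4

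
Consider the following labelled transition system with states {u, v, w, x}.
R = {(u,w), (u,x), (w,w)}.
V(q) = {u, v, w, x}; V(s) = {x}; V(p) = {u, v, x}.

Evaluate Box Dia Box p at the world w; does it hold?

No

At w: Box Dia Box p requires Dia Box p at every successor {w}.
  Dia Box p fails at w, so Box Dia Box p is false at w.
    At w: Dia Box p requires Box p at some successor in {w}.
      At w: Box p is false.
    So Dia Box p is false at w.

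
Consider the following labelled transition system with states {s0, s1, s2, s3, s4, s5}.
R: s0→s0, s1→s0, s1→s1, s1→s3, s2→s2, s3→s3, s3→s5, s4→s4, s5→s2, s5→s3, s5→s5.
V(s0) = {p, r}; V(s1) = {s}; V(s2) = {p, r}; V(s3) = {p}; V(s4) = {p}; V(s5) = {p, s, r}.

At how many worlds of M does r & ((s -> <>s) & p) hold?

Let φ = r & ((s -> <>s) & p). Evaluate φ at each world:
  s0 (successors {s0}): φ is true.
  s1 (successors {s0, s1, s3}): φ is false.
  s2 (successors {s2}): φ is true.
  s3 (successors {s3, s5}): φ is false.
  s4 (successors {s4}): φ is false.
  s5 (successors {s2, s3, s5}): φ is true.
For instance, at s0:
  At s0: r is true, (s -> <>s) & p is true, so r & ((s -> <>s) & p) is true.
    At s0: s -> <>s is true, p is true, so (s -> <>s) & p is true.
      At s0: s is false, <>s is false, so s -> <>s is true.
Satisfying worlds: {s0, s2, s5}

3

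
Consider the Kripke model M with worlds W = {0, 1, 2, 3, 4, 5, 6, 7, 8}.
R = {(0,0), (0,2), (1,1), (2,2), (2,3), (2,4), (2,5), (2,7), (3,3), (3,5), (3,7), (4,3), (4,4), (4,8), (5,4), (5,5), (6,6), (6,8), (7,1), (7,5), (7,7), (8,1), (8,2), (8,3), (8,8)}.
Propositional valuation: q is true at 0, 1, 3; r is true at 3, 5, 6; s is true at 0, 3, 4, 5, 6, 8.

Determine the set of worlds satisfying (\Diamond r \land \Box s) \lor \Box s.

Let φ = (\Diamond r \land \Box s) \lor \Box s. Evaluate φ at each world:
  0 (successors {0, 2}): φ is false.
  1 (successors {1}): φ is false.
  2 (successors {2, 3, 4, 5, 7}): φ is false.
  3 (successors {3, 5, 7}): φ is false.
  4 (successors {3, 4, 8}): φ is true.
  5 (successors {4, 5}): φ is true.
  6 (successors {6, 8}): φ is true.
  7 (successors {1, 5, 7}): φ is false.
  8 (successors {1, 2, 3, 8}): φ is false.
For instance, at 5:
  At 5: \Diamond r \land \Box s is true, \Box s is true, so (\Diamond r \land \Box s) \lor \Box s is true.
    At 5: \Diamond r is true, \Box s is true, so \Diamond r \land \Box s is true.
      At 5: \Diamond r requires r at some successor in {4, 5}.
        r holds at 5, so \Diamond r is true at 5.
      At 5: \Box s requires s at every successor {4, 5}.
        At 4: s is true.
        At 5: s is true.
      So \Box s is true at 5.
    At 5: \Box s requires s at every successor {4, 5}.
      At 4: s is true.
      At 5: s is true.
    So \Box s is true at 5.
Satisfying worlds: {4, 5, 6}

4, 5, 6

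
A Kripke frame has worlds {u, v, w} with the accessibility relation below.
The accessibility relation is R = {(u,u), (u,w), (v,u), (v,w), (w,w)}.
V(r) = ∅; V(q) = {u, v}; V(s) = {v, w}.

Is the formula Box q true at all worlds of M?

Let φ = Box q. Evaluate φ at each world:
  u (successors {u, w}): φ is false.
  v (successors {u, w}): φ is false.
  w (successors {w}): φ is false.
Detail at u (counterexample):
  At u: Box q requires q at every successor {u, w}.
    q fails at w, so Box q is false at u.

No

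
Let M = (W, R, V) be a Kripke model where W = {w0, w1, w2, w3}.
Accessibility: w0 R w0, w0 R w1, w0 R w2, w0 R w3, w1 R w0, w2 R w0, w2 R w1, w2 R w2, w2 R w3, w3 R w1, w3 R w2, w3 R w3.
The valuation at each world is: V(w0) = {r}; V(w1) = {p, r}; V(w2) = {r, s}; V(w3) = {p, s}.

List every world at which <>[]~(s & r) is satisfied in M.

w0, w2, w3

Let φ = <>[]~(s & r). Evaluate φ at each world:
  w0 (successors {w0, w1, w2, w3}): φ is true.
  w1 (successors {w0}): φ is false.
  w2 (successors {w0, w1, w2, w3}): φ is true.
  w3 (successors {w1, w2, w3}): φ is true.
For instance, at w2:
  At w2: <>[]~(s & r) requires []~(s & r) at some successor in {w0, w1, w2, w3}.
    []~(s & r) holds at w1, so <>[]~(s & r) is true at w2.
      At w1: []~(s & r) requires ~(s & r) at every successor {w0}.
        At w0: ~(s & r) is true.
      So []~(s & r) is true at w1.
Satisfying worlds: {w0, w2, w3}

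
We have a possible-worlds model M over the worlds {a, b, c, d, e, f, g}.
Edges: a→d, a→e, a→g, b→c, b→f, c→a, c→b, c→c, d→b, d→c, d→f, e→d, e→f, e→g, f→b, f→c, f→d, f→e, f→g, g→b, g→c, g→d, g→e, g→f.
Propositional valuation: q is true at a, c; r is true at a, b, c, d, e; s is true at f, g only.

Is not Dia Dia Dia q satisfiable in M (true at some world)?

No

Let φ = not Dia Dia Dia q. Evaluate φ at each world:
  a (successors {d, e, g}): φ is false.
  b (successors {c, f}): φ is false.
  c (successors {a, b, c}): φ is false.
  d (successors {b, c, f}): φ is false.
  e (successors {d, f, g}): φ is false.
  f (successors {b, c, d, e, g}): φ is false.
  g (successors {b, c, d, e, f}): φ is false.
For instance, at c:
  At c: Dia Dia Dia q is true, so not Dia Dia Dia q is false.
    At c: Dia Dia Dia q requires Dia Dia q at some successor in {a, b, c}.
      Dia Dia q holds at a, so Dia Dia Dia q is true at c.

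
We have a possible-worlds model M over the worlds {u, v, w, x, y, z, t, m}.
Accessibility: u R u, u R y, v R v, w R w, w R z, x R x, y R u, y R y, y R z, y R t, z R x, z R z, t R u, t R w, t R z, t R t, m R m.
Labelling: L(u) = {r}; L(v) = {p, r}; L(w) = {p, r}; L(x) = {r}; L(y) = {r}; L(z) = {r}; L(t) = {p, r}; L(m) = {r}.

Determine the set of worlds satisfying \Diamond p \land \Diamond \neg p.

w, y, t

Recall that \Diamond ψ holds at a world iff ψ holds at some accessible world.
Let φ = \Diamond p \land \Diamond \neg p. Evaluate φ at each world:
  u (successors {u, y}): φ is false.
  v (successors {v}): φ is false.
  w (successors {w, z}): φ is true.
  x (successors {x}): φ is false.
  y (successors {u, y, z, t}): φ is true.
  z (successors {x, z}): φ is false.
  t (successors {u, w, z, t}): φ is true.
  m (successors {m}): φ is false.
For instance, at z:
  At z: \Diamond p is false, \Diamond \neg p is true, so \Diamond p \land \Diamond \neg p is false.
    At z: \Diamond p requires p at some successor in {x, z}.
      At x: p is false.
      At z: p is false.
    So \Diamond p is false at z.
    At z: \Diamond \neg p requires \neg p at some successor in {x, z}.
      \neg p holds at x, so \Diamond \neg p is true at z.
Satisfying worlds: {w, y, t}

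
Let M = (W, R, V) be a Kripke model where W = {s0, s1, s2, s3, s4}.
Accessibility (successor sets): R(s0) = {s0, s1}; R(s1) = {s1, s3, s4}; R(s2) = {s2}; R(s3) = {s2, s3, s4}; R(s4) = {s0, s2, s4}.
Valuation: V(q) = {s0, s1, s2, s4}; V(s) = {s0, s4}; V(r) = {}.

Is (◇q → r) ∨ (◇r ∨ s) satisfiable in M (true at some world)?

Let φ = (◇q → r) ∨ (◇r ∨ s). Evaluate φ at each world:
  s0 (successors {s0, s1}): φ is true.
  s1 (successors {s1, s3, s4}): φ is false.
  s2 (successors {s2}): φ is false.
  s3 (successors {s2, s3, s4}): φ is false.
  s4 (successors {s0, s2, s4}): φ is true.
Detail at s0 (witness):
  At s0: ◇q → r is false, ◇r ∨ s is true, so (◇q → r) ∨ (◇r ∨ s) is true.
    At s0: ◇q is true, r is false, so ◇q → r is false.
      At s0: ◇q requires q at some successor in {s0, s1}.
        q holds at s0, so ◇q is true at s0.
    At s0: ◇r is false, s is true, so ◇r ∨ s is true.
      At s0: ◇r requires r at some successor in {s0, s1}.
        At s0: r is false.
        At s1: r is false.
      So ◇r is false at s0.

Yes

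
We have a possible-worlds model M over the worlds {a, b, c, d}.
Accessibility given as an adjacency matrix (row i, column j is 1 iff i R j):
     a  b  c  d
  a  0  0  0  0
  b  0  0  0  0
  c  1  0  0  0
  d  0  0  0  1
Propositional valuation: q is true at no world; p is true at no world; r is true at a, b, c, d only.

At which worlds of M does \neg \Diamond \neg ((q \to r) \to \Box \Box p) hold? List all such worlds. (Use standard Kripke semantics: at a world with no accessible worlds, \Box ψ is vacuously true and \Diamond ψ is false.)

a, b, c

Let φ = \neg \Diamond \neg ((q \to r) \to \Box \Box p). Evaluate φ at each world:
  a (successors ∅): φ is true.
  b (successors ∅): φ is true.
  c (successors {a}): φ is true.
  d (successors {d}): φ is false.
For instance, at c:
  At c: \Diamond \neg ((q \to r) \to \Box \Box p) is false, so \neg \Diamond \neg ((q \to r) \to \Box \Box p) is true.
    At c: \Diamond \neg ((q \to r) \to \Box \Box p) requires \neg ((q \to r) \to \Box \Box p) at some successor in {a}.
      At a: \neg ((q \to r) \to \Box \Box p) is false.
    So \Diamond \neg ((q \to r) \to \Box \Box p) is false at c.
Satisfying worlds: {a, b, c}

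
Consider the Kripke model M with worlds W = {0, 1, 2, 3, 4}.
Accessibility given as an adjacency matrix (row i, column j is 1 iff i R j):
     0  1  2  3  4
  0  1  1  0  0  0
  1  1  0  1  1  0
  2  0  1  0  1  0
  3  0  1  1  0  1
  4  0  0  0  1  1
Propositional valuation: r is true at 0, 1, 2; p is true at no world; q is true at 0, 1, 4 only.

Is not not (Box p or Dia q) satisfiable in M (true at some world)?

Recall that Box ψ holds at a world iff ψ holds at every accessible world, and Dia ψ holds iff ψ holds at some accessible world.
Let φ = not not (Box p or Dia q). Evaluate φ at each world:
  0 (successors {0, 1}): φ is true.
  1 (successors {0, 2, 3}): φ is true.
  2 (successors {1, 3}): φ is true.
  3 (successors {1, 2, 4}): φ is true.
  4 (successors {3, 4}): φ is true.
Detail at 0 (witness):
  At 0: not (Box p or Dia q) is false, so not not (Box p or Dia q) is true.
    At 0: Box p or Dia q is true, so not (Box p or Dia q) is false.
      At 0: Box p is false, Dia q is true, so Box p or Dia q is true.

Yes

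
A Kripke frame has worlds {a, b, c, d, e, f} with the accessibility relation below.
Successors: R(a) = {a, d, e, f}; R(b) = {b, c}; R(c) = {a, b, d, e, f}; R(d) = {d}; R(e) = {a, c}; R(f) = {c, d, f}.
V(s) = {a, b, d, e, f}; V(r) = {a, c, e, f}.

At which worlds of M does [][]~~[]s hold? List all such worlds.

d

Recall that []ψ holds at a world iff ψ holds at every accessible world, and <>ψ holds iff ψ holds at some accessible world.
Let φ = [][]~~[]s. Evaluate φ at each world:
  a (successors {a, d, e, f}): φ is false.
  b (successors {b, c}): φ is false.
  c (successors {a, b, d, e, f}): φ is false.
  d (successors {d}): φ is true.
  e (successors {a, c}): φ is false.
  f (successors {c, d, f}): φ is false.
For instance, at c:
  At c: [][]~~[]s requires []~~[]s at every successor {a, b, d, e, f}.
    []~~[]s fails at a, so [][]~~[]s is false at c.
      At a: []~~[]s requires ~~[]s at every successor {a, d, e, f}.
        ~~[]s fails at e, so []~~[]s is false at a.
Satisfying worlds: {d}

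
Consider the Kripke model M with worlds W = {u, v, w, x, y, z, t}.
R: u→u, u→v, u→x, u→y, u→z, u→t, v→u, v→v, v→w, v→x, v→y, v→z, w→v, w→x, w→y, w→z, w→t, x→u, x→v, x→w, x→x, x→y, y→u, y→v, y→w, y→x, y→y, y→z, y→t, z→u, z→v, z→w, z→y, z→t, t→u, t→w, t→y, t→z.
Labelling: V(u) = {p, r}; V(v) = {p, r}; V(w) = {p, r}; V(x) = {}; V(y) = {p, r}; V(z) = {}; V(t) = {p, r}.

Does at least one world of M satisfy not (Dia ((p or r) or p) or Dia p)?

No

Let φ = not (Dia ((p or r) or p) or Dia p). Evaluate φ at each world:
  u (successors {u, v, x, y, z, t}): φ is false.
  v (successors {u, v, w, x, y, z}): φ is false.
  w (successors {v, x, y, z, t}): φ is false.
  x (successors {u, v, w, x, y}): φ is false.
  y (successors {u, v, w, x, y, z, t}): φ is false.
  z (successors {u, v, w, y, t}): φ is false.
  t (successors {u, w, y, z}): φ is false.
For instance, at w:
  At w: Dia ((p or r) or p) or Dia p is true, so not (Dia ((p or r) or p) or Dia p) is false.
    At w: Dia ((p or r) or p) is true, Dia p is true, so Dia ((p or r) or p) or Dia p is true.
      At w: Dia ((p or r) or p) requires (p or r) or p at some successor in {v, x, y, z, t}.
        (p or r) or p holds at v, so Dia ((p or r) or p) is true at w.
      At w: Dia p requires p at some successor in {v, x, y, z, t}.
        p holds at v, so Dia p is true at w.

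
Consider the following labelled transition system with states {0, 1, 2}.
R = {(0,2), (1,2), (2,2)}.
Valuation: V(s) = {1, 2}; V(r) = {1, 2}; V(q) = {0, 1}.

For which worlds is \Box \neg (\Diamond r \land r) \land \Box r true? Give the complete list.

none

Recall that \Box ψ holds at a world iff ψ holds at every accessible world, and \Diamond ψ holds iff ψ holds at some accessible world.
Let φ = \Box \neg (\Diamond r \land r) \land \Box r. Evaluate φ at each world:
  0 (successors {2}): φ is false.
  1 (successors {2}): φ is false.
  2 (successors {2}): φ is false.
For instance, at 2:
  At 2: \Box \neg (\Diamond r \land r) is false, \Box r is true, so \Box \neg (\Diamond r \land r) \land \Box r is false.
    At 2: \Box \neg (\Diamond r \land r) requires \neg (\Diamond r \land r) at every successor {2}.
      \neg (\Diamond r \land r) fails at 2, so \Box \neg (\Diamond r \land r) is false at 2.
    At 2: \Box r requires r at every successor {2}.
      At 2: r is true.
    So \Box r is true at 2.
Satisfying worlds: none.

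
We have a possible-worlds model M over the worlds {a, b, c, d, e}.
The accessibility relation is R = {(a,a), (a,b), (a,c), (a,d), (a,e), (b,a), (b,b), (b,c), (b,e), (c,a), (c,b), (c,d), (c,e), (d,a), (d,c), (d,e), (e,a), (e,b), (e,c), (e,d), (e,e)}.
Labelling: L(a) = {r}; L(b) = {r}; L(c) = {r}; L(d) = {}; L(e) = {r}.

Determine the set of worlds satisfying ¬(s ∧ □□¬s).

Let φ = ¬(s ∧ □□¬s). Evaluate φ at each world:
  a (successors {a, b, c, d, e}): φ is true.
  b (successors {a, b, c, e}): φ is true.
  c (successors {a, b, d, e}): φ is true.
  d (successors {a, c, e}): φ is true.
  e (successors {a, b, c, d, e}): φ is true.
For instance, at c:
  At c: s ∧ □□¬s is false, so ¬(s ∧ □□¬s) is true.
    At c: s is false, □□¬s is true, so s ∧ □□¬s is false.
      At c: □□¬s requires □¬s at every successor {a, b, d, e}.
        At a: □¬s is true.
        At b: □¬s is true.
        At d: □¬s is true.
        At e: □¬s is true.
      So □□¬s is true at c.
Satisfying worlds: {a, b, c, d, e}

a, b, c, d, e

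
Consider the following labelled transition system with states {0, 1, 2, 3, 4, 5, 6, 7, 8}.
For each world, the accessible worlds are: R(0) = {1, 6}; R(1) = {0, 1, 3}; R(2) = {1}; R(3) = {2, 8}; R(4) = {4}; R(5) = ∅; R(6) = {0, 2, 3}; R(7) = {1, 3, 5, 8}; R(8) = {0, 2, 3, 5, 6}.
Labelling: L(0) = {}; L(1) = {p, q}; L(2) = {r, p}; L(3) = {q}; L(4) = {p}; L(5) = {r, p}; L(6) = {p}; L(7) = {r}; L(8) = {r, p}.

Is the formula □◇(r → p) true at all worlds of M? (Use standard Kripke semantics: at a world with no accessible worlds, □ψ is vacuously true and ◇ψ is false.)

Let φ = □◇(r → p). Evaluate φ at each world:
  0 (successors {1, 6}): φ is true.
  1 (successors {0, 1, 3}): φ is true.
  2 (successors {1}): φ is true.
  3 (successors {2, 8}): φ is true.
  4 (successors {4}): φ is true.
  5 (successors ∅): φ is true.
  6 (successors {0, 2, 3}): φ is true.
  7 (successors {1, 3, 5, 8}): φ is false.
  8 (successors {0, 2, 3, 5, 6}): φ is false.
Detail at 7 (counterexample):
  At 7: □◇(r → p) requires ◇(r → p) at every successor {1, 3, 5, 8}.
    ◇(r → p) fails at 5, so □◇(r → p) is false at 7.
      At 5: no accessible worlds, so ◇(r → p) is false.

No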